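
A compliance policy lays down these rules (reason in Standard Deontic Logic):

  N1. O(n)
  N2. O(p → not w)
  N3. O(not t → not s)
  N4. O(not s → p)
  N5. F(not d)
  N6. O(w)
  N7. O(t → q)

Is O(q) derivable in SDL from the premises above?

Premise 6 gives O(w).
Premise 2 is O(p → not w); contrapositively O(w → not p). Since O(w) holds, K gives O(not p).
Premise 4 is O(not s → p); contrapositively O(not p → s). Since O(not p) holds, K gives O(s).
Premise 3, O(not t → not s), contraposes to O(s → t); with O(s) we get O(t).
From O(t) and premise 7, O(t → q), we obtain O(q).
Premises 1, 5 do not contribute to this derivation.
So O(q) follows.

Yes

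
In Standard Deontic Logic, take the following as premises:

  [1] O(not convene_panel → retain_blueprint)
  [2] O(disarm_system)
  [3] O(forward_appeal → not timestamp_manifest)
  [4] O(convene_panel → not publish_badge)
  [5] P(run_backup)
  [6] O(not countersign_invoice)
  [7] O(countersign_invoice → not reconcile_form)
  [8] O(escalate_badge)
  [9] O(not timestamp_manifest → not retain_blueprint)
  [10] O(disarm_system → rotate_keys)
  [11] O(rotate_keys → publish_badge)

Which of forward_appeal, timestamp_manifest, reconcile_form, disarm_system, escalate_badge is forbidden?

Premise 2 states O(disarm_system) outright.
Premise 10 is O(disarm_system → rotate_keys); since O(disarm_system), deontic closure gives O(rotate_keys).
From O(rotate_keys) and premise 11, O(rotate_keys → publish_badge), we obtain O(publish_badge).
Premise 4 is O(convene_panel → not publish_badge); contrapositively O(publish_badge → not convene_panel). Since O(publish_badge) holds, K gives O(not convene_panel).
Applying K to premise 1 (O(not convene_panel → retain_blueprint)) and O(not convene_panel) yields O(retain_blueprint).
The contrapositive of premise 9 (O(not timestamp_manifest → not retain_blueprint)) is O(retain_blueprint → timestamp_manifest), and O(retain_blueprint) is already established, so O(timestamp_manifest).
Premise 3 is O(forward_appeal → not timestamp_manifest); contrapositively O(timestamp_manifest → not forward_appeal). Since O(timestamp_manifest) holds, K gives O(not forward_appeal).
So O(not forward_appeal) holds, i.e. forward_appeal is forbidden. None of the other listed options is forbidden under the premises.

forward_appeal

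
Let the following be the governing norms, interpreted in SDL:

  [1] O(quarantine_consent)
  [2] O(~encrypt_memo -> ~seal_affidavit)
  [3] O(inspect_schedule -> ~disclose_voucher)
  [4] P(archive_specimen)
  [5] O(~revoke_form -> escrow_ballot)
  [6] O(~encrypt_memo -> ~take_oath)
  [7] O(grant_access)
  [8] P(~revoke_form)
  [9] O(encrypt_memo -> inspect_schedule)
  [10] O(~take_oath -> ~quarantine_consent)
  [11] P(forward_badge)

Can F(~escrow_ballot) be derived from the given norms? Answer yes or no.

No

Premise 5 is O(~revoke_form -> escrow_ballot), but O(~revoke_form) is not derivable from the premises (the permission P(~revoke_form) asserts only ~O(revoke_form), not O(~revoke_form)), so it does not yield O(escrow_ballot).
No other premise forces O(escrow_ballot). An ideal world satisfying every premise can still have ~escrow_ballot true, so F(~escrow_ballot) is not derivable.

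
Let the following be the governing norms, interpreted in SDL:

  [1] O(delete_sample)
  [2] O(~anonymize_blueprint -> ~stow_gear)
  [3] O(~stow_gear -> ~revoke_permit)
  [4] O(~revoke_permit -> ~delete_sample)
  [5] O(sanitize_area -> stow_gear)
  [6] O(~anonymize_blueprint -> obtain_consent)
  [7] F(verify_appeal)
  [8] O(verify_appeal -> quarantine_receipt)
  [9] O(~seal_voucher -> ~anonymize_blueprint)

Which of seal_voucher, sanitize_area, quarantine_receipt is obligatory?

From premise 1 we have O(delete_sample).
The contrapositive of premise 4 (O(~revoke_permit -> ~delete_sample)) is O(delete_sample -> revoke_permit), and O(delete_sample) is already established, so O(revoke_permit).
Premise 3, O(~stow_gear -> ~revoke_permit), contraposes to O(revoke_permit -> stow_gear); with O(revoke_permit) we get O(stow_gear).
Premise 2 is O(~anonymize_blueprint -> ~stow_gear); contrapositively O(stow_gear -> anonymize_blueprint). Since O(stow_gear) holds, K gives O(anonymize_blueprint).
The contrapositive of premise 9 (O(~seal_voucher -> ~anonymize_blueprint)) is O(anonymize_blueprint -> seal_voucher), and O(anonymize_blueprint) is already established, so O(seal_voucher).
So O(seal_voucher) holds — seal_voucher is obligatory. None of the other listed options is made obligatory by any chain of premises.

seal_voucher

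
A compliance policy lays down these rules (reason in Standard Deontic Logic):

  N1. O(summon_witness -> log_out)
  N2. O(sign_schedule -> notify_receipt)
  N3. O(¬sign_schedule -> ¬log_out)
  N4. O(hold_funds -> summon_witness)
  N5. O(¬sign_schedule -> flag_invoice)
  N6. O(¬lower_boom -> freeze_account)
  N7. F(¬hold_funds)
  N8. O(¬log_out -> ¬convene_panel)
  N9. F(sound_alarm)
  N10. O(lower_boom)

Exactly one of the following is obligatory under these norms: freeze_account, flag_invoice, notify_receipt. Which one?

Premise 7 is F(¬hold_funds), i.e. O(hold_funds).
From O(hold_funds) and premise 4, O(hold_funds -> summon_witness), we obtain O(summon_witness).
With premise 1, O(summon_witness -> log_out), the K-axiom yields O(log_out).
Premise 3 is O(¬sign_schedule -> ¬log_out); contrapositively O(log_out -> sign_schedule). Since O(log_out) holds, K gives O(sign_schedule).
Applying K to premise 2 (O(sign_schedule -> notify_receipt)) and O(sign_schedule) yields O(notify_receipt).
So O(notify_receipt) holds — notify_receipt is obligatory. None of the other listed options is made obligatory by any chain of premises.

notify_receipt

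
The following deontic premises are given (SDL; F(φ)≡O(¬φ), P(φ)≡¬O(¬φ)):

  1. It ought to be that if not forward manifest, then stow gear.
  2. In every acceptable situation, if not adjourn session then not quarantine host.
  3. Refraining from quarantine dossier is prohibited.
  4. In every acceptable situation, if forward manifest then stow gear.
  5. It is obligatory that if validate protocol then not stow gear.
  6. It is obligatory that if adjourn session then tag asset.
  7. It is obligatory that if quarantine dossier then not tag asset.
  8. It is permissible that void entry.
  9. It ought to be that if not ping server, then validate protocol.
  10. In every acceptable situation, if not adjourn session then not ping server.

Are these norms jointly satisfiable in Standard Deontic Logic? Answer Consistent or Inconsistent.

Premises 4 and 1 are O(forward_manifest → stow_gear) and O(¬forward_manifest → stow_gear); every ideal world satisfies forward_manifest or ¬forward_manifest, so in either case stow_gear holds — hence O(stow_gear).
Premise 5, O(validate_protocol → ¬stow_gear), contraposes to O(stow_gear → ¬validate_protocol); with O(stow_gear) we get O(¬validate_protocol).
The contrapositive of premise 9 (O(¬ping_server → validate_protocol)) is O(¬validate_protocol → ping_server), and O(¬validate_protocol) is already established, so O(ping_server).
Premise 10, O(¬adjourn_session → ¬ping_server), contraposes to O(ping_server → adjourn_session); with O(ping_server) we get O(adjourn_session).
With premise 6, O(adjourn_session → tag_asset), the K-axiom yields O(tag_asset).
Premise 7 is O(quarantine_dossier → ¬tag_asset); contrapositively O(tag_asset → ¬quarantine_dossier). Since O(tag_asset) holds, K gives O(¬quarantine_dossier).
Yet premise 3 is F(¬quarantine_dossier), i.e. O(quarantine_dossier).
We now have both O(¬quarantine_dossier) and O(quarantine_dossier) — quarantine_dossier is simultaneously obligatory and forbidden, violating the D-axiom.

Inconsistent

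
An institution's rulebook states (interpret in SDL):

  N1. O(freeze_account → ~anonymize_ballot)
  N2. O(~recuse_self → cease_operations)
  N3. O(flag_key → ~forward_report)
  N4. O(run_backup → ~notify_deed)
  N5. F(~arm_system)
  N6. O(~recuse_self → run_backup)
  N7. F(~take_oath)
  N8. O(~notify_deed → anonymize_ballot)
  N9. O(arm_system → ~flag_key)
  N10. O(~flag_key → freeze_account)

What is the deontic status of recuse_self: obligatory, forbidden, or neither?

Obligatory

Premise 5, F(~arm_system), is equivalent to O(arm_system).
Applying K to premise 9 (O(arm_system → ~flag_key)) and O(arm_system) yields O(~flag_key).
With premise 10, O(~flag_key → freeze_account), the K-axiom yields O(freeze_account).
Premise 1 is O(freeze_account → ~anonymize_ballot); since O(freeze_account), deontic closure gives O(~anonymize_ballot).
The contrapositive of premise 8 (O(~notify_deed → anonymize_ballot)) is O(~anonymize_ballot → notify_deed), and O(~anonymize_ballot) is already established, so O(notify_deed).
Premise 4 is O(run_backup → ~notify_deed); contrapositively O(notify_deed → ~run_backup). Since O(notify_deed) holds, K gives O(~run_backup).
The contrapositive of premise 6 (O(~recuse_self → run_backup)) is O(~run_backup → recuse_self), and O(~run_backup) is already established, so O(recuse_self).
Premises 2, 3, 7 do not contribute to this derivation.
Hence recuse_self is obligatory.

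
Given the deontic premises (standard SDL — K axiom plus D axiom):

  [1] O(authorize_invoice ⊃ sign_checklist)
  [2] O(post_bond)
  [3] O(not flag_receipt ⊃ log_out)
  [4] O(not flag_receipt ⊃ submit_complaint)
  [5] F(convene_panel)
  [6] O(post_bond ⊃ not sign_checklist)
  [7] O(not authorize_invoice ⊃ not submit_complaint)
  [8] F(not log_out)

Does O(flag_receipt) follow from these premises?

From premise 2 we have O(post_bond).
Applying K to premise 6 (O(post_bond ⊃ not sign_checklist)) and O(post_bond) yields O(not sign_checklist).
Premise 1 is O(authorize_invoice ⊃ sign_checklist); contrapositively O(not sign_checklist ⊃ not authorize_invoice). Since O(not sign_checklist) holds, K gives O(not authorize_invoice).
From O(not authorize_invoice) and premise 7, O(not authorize_invoice ⊃ not submit_complaint), we obtain O(not submit_complaint).
Premise 4, O(not flag_receipt ⊃ submit_complaint), contraposes to O(not submit_complaint ⊃ flag_receipt); with O(not submit_complaint) we get O(flag_receipt).
Premises 3, 5, 8 do not contribute to this derivation.
So O(flag_receipt) follows.

Yes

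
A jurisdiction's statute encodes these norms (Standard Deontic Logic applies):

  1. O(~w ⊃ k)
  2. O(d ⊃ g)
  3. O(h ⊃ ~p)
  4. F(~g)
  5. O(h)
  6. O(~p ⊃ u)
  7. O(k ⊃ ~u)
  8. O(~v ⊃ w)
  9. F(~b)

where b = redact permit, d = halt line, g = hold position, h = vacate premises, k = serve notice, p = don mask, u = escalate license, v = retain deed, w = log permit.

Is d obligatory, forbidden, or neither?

Premise 2 is O(d ⊃ g); even if O(g) held, inferring O(d) would be affirming the consequent — invalid.
No premise or chain of K-axiom applications forces O(d), and none forces O(~d). So d is neither obligatory nor forbidden under these norms.

Neither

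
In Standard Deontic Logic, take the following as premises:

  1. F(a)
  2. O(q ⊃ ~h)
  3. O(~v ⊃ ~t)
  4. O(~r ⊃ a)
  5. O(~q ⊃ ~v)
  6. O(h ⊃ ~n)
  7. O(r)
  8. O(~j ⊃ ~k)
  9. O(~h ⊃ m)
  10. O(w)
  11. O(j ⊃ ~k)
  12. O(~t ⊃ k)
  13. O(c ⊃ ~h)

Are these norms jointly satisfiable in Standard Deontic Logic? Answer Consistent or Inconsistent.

Consistent

Premise 4 is O(~r ⊃ a), but O(~r) is not derivable from the premises, so it does not yield O(a).
So O(a) is not derivable, and the apparent clash with O(~a) does not arise.
A world satisfying every obligation exists (e.g. a=false, c=false, h=false, j=false, k=false, m=true, n=false, q=true, r=true, t=true, v=true, w=true); no atom is both obligatory and forbidden, so the set is consistent.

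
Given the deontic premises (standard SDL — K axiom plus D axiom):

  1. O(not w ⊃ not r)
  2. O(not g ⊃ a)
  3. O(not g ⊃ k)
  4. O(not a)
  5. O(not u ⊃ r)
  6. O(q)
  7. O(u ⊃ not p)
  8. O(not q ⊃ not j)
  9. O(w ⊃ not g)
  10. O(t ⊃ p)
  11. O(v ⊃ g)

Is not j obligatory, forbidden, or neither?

Premise 8 is O(not q ⊃ not j), but O(not q) is not derivable from the premises, so it does not yield O(not j).
No premise or chain of K-axiom applications forces O(not j), and none forces O(j). So not j is neither obligatory nor forbidden under these norms.

Neither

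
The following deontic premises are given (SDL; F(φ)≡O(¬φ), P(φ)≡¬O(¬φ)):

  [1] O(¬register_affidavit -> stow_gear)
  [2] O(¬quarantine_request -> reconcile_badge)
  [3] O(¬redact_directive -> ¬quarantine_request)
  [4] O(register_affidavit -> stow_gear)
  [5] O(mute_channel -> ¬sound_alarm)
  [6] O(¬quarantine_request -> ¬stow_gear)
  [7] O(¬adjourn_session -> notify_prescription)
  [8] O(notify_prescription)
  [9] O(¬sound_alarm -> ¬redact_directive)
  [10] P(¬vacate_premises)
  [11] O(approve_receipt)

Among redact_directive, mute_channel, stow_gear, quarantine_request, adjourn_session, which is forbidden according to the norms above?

mute_channel

Premises 1 and 4 cover both cases: O(¬register_affidavit -> stow_gear) and O(register_affidavit -> stow_gear). Since ¬register_affidavit ∨ register_affidavit is a tautology, O(stow_gear) follows.
Premise 6 is O(¬quarantine_request -> ¬stow_gear); contrapositively O(stow_gear -> quarantine_request). Since O(stow_gear) holds, K gives O(quarantine_request).
Premise 3, O(¬redact_directive -> ¬quarantine_request), contraposes to O(quarantine_request -> redact_directive); with O(quarantine_request) we get O(redact_directive).
Premise 9, O(¬sound_alarm -> ¬redact_directive), contraposes to O(redact_directive -> sound_alarm); with O(redact_directive) we get O(sound_alarm).
Premise 5 is O(mute_channel -> ¬sound_alarm); contrapositively O(sound_alarm -> ¬mute_channel). Since O(sound_alarm) holds, K gives O(¬mute_channel).
So O(¬mute_channel) holds, i.e. mute_channel is forbidden. None of the other listed options is forbidden under the premises.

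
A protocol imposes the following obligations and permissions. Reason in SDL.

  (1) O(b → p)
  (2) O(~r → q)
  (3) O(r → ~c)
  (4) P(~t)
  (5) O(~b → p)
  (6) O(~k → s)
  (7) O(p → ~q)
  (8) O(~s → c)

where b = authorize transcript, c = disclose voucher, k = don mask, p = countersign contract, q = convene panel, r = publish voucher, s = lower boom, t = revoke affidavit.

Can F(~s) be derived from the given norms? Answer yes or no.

Yes

Premises 5 and 1 are O(~b → p) and O(b → p); every ideal world satisfies ~b or b, so in either case p holds — hence O(p).
From O(p) and premise 7, O(p → ~q), we obtain O(~q).
The contrapositive of premise 2 (O(~r → q)) is O(~q → r), and O(~q) is already established, so O(r).
From O(r) and premise 3, O(r → ~c), we obtain O(~c).
Premise 8, O(~s → c), contraposes to O(~c → s); with O(~c) we get O(s).
Premises 4, 6 do not contribute to this derivation.
So O(s) holds, i.e. F(~s). The claim follows.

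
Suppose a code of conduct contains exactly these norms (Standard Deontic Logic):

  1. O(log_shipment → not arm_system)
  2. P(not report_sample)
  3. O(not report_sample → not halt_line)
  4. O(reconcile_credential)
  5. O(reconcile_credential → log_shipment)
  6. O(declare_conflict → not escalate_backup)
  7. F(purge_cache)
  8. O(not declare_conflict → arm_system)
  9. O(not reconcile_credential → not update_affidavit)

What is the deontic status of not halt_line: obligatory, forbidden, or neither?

Neither

Premise 3 is O(not report_sample → not halt_line), but O(not report_sample) is not derivable from the premises (the permission P(not report_sample) asserts only not O(report_sample), not O(not report_sample)), so it does not yield O(not halt_line).
No premise or chain of K-axiom applications forces O(not halt_line), and none forces O(halt_line). So not halt_line is neither obligatory nor forbidden under these norms.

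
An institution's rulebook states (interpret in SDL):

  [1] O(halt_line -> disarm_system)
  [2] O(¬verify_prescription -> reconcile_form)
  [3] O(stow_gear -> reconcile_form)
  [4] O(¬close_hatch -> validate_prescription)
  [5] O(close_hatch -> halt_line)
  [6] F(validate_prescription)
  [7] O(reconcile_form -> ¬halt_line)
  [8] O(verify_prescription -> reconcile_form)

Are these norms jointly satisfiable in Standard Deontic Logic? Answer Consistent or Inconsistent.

Premises 8 and 2 cover both cases: O(verify_prescription -> reconcile_form) and O(¬verify_prescription -> reconcile_form). Since verify_prescription ∨ ¬verify_prescription is a tautology, O(reconcile_form) follows.
Applying K to premise 7 (O(reconcile_form -> ¬halt_line)) and O(reconcile_form) yields O(¬halt_line).
Premise 5 is O(close_hatch -> halt_line); contrapositively O(¬halt_line -> ¬close_hatch). Since O(¬halt_line) holds, K gives O(¬close_hatch).
Premise 4 is O(¬close_hatch -> validate_prescription); since O(¬close_hatch), deontic closure gives O(validate_prescription).
But premise 6, F(validate_prescription), means O(¬validate_prescription).
We now have both O(validate_prescription) and O(¬validate_prescription) — validate_prescription is simultaneously obligatory and forbidden, violating the D-axiom.

Inconsistent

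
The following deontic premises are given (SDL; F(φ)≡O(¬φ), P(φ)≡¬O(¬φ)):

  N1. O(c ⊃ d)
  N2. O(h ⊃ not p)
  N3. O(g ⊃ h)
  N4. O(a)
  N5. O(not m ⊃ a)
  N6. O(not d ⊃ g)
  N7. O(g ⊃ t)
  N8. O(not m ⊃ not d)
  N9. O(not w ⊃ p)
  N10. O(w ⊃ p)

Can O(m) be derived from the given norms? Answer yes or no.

Premises 10 and 9 are O(w ⊃ p) and O(not w ⊃ p); every ideal world satisfies w or not w, so in either case p holds — hence O(p).
The contrapositive of premise 2 (O(h ⊃ not p)) is O(p ⊃ not h), and O(p) is already established, so O(not h).
Premise 3 is O(g ⊃ h); contrapositively O(not h ⊃ not g). Since O(not h) holds, K gives O(not g).
Premise 6 is O(not d ⊃ g); contrapositively O(not g ⊃ d). Since O(not g) holds, K gives O(d).
Premise 8 is O(not m ⊃ not d); contrapositively O(d ⊃ m). Since O(d) holds, K gives O(m).
Premises 1, 4, 5, 7 do not contribute to this derivation.
So O(m) follows.

Yes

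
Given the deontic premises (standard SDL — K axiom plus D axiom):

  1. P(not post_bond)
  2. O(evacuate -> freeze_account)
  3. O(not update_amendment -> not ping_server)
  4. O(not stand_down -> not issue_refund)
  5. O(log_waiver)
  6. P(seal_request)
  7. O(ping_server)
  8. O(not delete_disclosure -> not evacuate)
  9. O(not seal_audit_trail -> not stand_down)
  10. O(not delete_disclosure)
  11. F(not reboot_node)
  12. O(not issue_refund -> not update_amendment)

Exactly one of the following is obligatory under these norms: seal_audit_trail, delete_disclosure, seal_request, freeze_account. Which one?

From premise 7 we have O(ping_server).
The contrapositive of premise 3 (O(not update_amendment -> not ping_server)) is O(ping_server -> update_amendment), and O(ping_server) is already established, so O(update_amendment).
Premise 12 is O(not issue_refund -> not update_amendment); contrapositively O(update_amendment -> issue_refund). Since O(update_amendment) holds, K gives O(issue_refund).
Premise 4 is O(not stand_down -> not issue_refund); contrapositively O(issue_refund -> stand_down). Since O(issue_refund) holds, K gives O(stand_down).
Premise 9 is O(not seal_audit_trail -> not stand_down); contrapositively O(stand_down -> seal_audit_trail). Since O(stand_down) holds, K gives O(seal_audit_trail).
So O(seal_audit_trail) holds — seal_audit_trail is obligatory. None of the other listed options is made obligatory by any chain of premises.

seal_audit_trail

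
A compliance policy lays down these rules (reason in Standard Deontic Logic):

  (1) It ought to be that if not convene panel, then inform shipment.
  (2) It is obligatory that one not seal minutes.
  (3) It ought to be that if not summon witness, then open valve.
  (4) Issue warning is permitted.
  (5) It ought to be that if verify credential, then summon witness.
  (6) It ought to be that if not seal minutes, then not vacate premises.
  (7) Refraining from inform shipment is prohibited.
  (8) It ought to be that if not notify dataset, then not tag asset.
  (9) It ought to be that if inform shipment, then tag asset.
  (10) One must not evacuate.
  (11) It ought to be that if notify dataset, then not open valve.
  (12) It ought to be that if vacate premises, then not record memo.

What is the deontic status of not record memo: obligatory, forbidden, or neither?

Premise 12 is O(vacate_premises → ¬record_memo), but O(vacate_premises) is not derivable from the premises, so it does not yield O(¬record_memo).
No premise or chain of K-axiom applications forces O(¬record_memo), and none forces O(record_memo). So ¬record_memo is neither obligatory nor forbidden under these norms.

Neither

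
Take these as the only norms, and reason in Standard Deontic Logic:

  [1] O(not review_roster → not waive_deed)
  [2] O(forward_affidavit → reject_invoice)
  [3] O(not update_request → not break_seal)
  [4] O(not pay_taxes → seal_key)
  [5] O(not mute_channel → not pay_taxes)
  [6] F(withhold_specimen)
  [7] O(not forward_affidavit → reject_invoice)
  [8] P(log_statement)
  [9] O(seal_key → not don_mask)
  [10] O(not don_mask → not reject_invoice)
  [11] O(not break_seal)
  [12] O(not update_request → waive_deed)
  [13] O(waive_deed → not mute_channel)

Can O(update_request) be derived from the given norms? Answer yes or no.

Yes

Premises 7 and 2 are O(not forward_affidavit → reject_invoice) and O(forward_affidavit → reject_invoice); every ideal world satisfies not forward_affidavit or forward_affidavit, so in either case reject_invoice holds — hence O(reject_invoice).
The contrapositive of premise 10 (O(not don_mask → not reject_invoice)) is O(reject_invoice → don_mask), and O(reject_invoice) is already established, so O(don_mask).
The contrapositive of premise 9 (O(seal_key → not don_mask)) is O(don_mask → not seal_key), and O(don_mask) is already established, so O(not seal_key).
Premise 4, O(not pay_taxes → seal_key), contraposes to O(not seal_key → pay_taxes); with O(not seal_key) we get O(pay_taxes).
Premise 5 is O(not mute_channel → not pay_taxes); contrapositively O(pay_taxes → mute_channel). Since O(pay_taxes) holds, K gives O(mute_channel).
Premise 13 is O(waive_deed → not mute_channel); contrapositively O(mute_channel → not waive_deed). Since O(mute_channel) holds, K gives O(not waive_deed).
Premise 12, O(not update_request → waive_deed), contraposes to O(not waive_deed → update_request); with O(not waive_deed) we get O(update_request).
Premises 1, 3, 6, 8, 11 do not contribute to this derivation.
So O(update_request) follows.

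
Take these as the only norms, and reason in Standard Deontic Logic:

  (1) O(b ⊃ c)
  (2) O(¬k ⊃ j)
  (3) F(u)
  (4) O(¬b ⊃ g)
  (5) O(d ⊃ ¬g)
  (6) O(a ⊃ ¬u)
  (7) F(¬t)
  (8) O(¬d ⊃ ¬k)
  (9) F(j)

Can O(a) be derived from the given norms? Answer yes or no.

Premise 6 is O(a ⊃ ¬u); even if O(¬u) held, inferring O(a) would be affirming the consequent — invalid.
No other premise forces O(a). An ideal world satisfying every premise can still have a false, so O(a) is not derivable.

No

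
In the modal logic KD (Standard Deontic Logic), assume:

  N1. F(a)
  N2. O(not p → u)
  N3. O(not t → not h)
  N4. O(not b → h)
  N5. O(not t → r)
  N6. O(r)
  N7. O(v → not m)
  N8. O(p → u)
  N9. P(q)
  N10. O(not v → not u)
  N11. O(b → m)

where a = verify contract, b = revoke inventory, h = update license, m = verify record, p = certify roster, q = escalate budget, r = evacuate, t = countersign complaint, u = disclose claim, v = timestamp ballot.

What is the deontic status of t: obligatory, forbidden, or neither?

By case analysis on not p: premise 2 gives O(not p → u) and premise 8 gives O(p → u), so O(u) either way.
Premise 10 is O(not v → not u); contrapositively O(u → v). Since O(u) holds, K gives O(v).
Premise 7 is O(v → not m); since O(v), deontic closure gives O(not m).
Premise 11 is O(b → m); contrapositively O(not m → not b). Since O(not m) holds, K gives O(not b).
With premise 4, O(not b → h), the K-axiom yields O(h).
The contrapositive of premise 3 (O(not t → not h)) is O(h → t), and O(h) is already established, so O(t).
Premises 1, 5, 6, 9 do not contribute to this derivation.
Hence t is obligatory.

Obligatory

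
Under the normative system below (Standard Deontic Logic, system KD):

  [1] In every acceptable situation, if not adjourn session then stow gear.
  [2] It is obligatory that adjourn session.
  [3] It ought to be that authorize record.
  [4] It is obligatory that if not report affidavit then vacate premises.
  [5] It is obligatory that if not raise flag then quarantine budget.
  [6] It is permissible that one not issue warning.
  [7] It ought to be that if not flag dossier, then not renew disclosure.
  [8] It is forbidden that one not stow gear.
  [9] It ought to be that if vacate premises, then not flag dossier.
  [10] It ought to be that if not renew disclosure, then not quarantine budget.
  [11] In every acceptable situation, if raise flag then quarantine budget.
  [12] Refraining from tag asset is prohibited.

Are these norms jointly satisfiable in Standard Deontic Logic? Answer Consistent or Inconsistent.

Premise 1 is O(¬adjourn_session → stow_gear); even if O(stow_gear) held, inferring O(¬adjourn_session) would be affirming the consequent — invalid.
So O(¬adjourn_session) is not derivable, and the apparent clash with O(adjourn_session) does not arise.
A world satisfying every obligation exists (e.g. adjourn_session=true, authorize_record=true, flag_dossier=true, issue_warning=false, quarantine_budget=true, raise_flag=false, renew_disclosure=true, report_affidavit=true, stow_gear=true, tag_asset=true, vacate_premises=false); no atom is both obligatory and forbidden, so the set is consistent.

Consistent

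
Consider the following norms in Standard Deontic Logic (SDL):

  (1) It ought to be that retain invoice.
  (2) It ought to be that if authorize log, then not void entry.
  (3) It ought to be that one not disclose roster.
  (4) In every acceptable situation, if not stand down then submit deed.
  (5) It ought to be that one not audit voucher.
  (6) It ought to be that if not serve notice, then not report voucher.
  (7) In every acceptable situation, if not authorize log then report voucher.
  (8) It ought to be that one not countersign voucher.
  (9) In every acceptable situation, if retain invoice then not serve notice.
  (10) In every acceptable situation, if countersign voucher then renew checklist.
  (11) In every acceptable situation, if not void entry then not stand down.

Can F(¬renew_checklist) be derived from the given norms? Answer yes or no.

Premise 10 is O(countersign_voucher → renew_checklist), but O(countersign_voucher) is not derivable from the premises, so it does not yield O(renew_checklist).
No other premise forces O(renew_checklist). An ideal world satisfying every premise can still have ¬renew_checklist true, so F(¬renew_checklist) is not derivable.

No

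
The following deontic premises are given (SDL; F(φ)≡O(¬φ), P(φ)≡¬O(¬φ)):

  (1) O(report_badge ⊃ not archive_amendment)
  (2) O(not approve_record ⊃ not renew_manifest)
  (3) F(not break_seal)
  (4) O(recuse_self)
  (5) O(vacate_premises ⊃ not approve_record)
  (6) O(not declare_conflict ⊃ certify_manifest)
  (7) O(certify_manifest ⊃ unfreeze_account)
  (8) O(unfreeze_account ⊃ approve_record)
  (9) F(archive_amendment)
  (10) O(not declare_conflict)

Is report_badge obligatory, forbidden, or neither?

Premise 1 is O(report_badge ⊃ not archive_amendment); even if O(not archive_amendment) held, inferring O(report_badge) would be affirming the consequent — invalid.
No premise or chain of K-axiom applications forces O(report_badge), and none forces O(not report_badge). So report_badge is neither obligatory nor forbidden under these norms.

Neither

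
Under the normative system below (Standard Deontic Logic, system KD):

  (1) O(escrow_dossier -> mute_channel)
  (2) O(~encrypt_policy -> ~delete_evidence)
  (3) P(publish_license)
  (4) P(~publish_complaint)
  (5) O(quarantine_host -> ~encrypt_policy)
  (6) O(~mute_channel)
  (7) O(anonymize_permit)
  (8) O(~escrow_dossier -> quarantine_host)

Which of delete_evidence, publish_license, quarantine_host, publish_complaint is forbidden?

Premise 6 gives O(~mute_channel).
Premise 1, O(escrow_dossier -> mute_channel), contraposes to O(~mute_channel -> ~escrow_dossier); with O(~mute_channel) we get O(~escrow_dossier).
With premise 8, O(~escrow_dossier -> quarantine_host), the K-axiom yields O(quarantine_host).
With premise 5, O(quarantine_host -> ~encrypt_policy), the K-axiom yields O(~encrypt_policy).
From O(~encrypt_policy) and premise 2, O(~encrypt_policy -> ~delete_evidence), we obtain O(~delete_evidence).
So O(~delete_evidence) holds, i.e. delete_evidence is forbidden. None of the other listed options is forbidden under the premises.

delete_evidence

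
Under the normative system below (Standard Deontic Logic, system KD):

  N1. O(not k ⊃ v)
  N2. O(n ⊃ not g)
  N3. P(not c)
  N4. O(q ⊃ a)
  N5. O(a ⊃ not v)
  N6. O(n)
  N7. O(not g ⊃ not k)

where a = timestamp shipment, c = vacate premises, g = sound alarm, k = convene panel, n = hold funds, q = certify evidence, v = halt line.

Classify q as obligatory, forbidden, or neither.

Forbidden

Premise 6 gives O(n).
From O(n) and premise 2, O(n ⊃ not g), we obtain O(not g).
Premise 7 is O(not g ⊃ not k); since O(not g), deontic closure gives O(not k).
Premise 1 is O(not k ⊃ v); since O(not k), deontic closure gives O(v).
Premise 5, O(a ⊃ not v), contraposes to O(v ⊃ not a); with O(v) we get O(not a).
Premise 4 is O(q ⊃ a); contrapositively O(not a ⊃ not q). Since O(not a) holds, K gives O(not q).
Premise 3 does not contribute to this derivation.
Thus O(not q), which is F(q): q is forbidden.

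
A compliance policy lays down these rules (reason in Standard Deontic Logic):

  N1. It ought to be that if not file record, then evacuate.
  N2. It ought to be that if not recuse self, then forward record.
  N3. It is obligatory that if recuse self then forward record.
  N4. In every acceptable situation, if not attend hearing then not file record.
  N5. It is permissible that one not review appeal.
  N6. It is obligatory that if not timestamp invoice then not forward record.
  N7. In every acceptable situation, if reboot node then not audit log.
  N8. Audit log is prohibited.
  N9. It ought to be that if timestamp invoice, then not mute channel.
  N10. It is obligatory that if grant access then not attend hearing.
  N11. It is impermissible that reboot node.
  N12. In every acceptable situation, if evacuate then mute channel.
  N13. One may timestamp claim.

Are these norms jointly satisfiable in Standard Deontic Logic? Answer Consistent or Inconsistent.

Consistent

Premise 7 is O(reboot_node → ¬audit_log); even if O(¬audit_log) held, inferring O(reboot_node) would be affirming the consequent — invalid.
So O(reboot_node) is not derivable, and the apparent clash with O(¬reboot_node) does not arise.
A world satisfying every obligation exists (e.g. attend_hearing=true, audit_log=false, evacuate=false, file_record=true, forward_record=true, grant_access=false, mute_channel=false, reboot_node=false, recuse_self=false, review_appeal=false, timestamp_claim=false, timestamp_invoice=true); no atom is both obligatory and forbidden, so the set is consistent.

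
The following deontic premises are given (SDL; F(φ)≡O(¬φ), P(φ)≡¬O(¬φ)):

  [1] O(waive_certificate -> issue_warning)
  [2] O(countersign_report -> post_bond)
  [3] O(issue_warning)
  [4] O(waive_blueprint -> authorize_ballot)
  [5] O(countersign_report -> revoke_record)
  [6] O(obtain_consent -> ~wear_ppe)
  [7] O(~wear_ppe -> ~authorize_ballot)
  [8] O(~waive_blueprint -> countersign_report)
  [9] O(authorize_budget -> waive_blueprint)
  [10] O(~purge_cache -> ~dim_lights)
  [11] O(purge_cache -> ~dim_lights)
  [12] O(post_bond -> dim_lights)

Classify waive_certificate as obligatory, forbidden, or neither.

Premise 1 is O(waive_certificate -> issue_warning); even if O(issue_warning) held, inferring O(waive_certificate) would be affirming the consequent — invalid.
No premise or chain of K-axiom applications forces O(waive_certificate), and none forces O(~waive_certificate). So waive_certificate is neither obligatory nor forbidden under these norms.

Neither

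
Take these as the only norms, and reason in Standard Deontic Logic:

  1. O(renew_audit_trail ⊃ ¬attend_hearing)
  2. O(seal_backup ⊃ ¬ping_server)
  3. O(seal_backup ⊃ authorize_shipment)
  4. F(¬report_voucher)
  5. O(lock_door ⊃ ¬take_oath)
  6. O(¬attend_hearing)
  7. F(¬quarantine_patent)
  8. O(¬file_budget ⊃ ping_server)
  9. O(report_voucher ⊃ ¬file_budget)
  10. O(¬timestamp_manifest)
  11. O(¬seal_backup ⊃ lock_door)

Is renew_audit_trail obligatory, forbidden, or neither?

Neither

Premise 1 is O(renew_audit_trail ⊃ ¬attend_hearing); even if O(¬attend_hearing) held, inferring O(renew_audit_trail) would be affirming the consequent — invalid.
No premise or chain of K-axiom applications forces O(renew_audit_trail), and none forces O(¬renew_audit_trail). So renew_audit_trail is neither obligatory nor forbidden under these norms.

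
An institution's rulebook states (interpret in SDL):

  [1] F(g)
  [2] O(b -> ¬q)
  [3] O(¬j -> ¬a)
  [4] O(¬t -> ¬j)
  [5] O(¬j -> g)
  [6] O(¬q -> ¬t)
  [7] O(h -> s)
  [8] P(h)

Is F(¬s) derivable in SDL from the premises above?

No

Premise 7 is O(h -> s), but O(h) is not derivable from the premises (the permission P(h) asserts only ¬O(¬h), not O(h)), so it does not yield O(s).
No other premise forces O(s). An ideal world satisfying every premise can still have ¬s true, so F(¬s) is not derivable.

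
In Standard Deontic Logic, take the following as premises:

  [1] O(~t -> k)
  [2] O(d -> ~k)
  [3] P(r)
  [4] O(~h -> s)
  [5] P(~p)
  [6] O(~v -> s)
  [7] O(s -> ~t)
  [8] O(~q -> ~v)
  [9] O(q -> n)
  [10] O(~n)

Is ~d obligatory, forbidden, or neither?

Obligatory

From premise 10 we have O(~n).
The contrapositive of premise 9 (O(q -> n)) is O(~n -> ~q), and O(~n) is already established, so O(~q).
Applying K to premise 8 (O(~q -> ~v)) and O(~q) yields O(~v).
From O(~v) and premise 6, O(~v -> s), we obtain O(s).
Applying K to premise 7 (O(s -> ~t)) and O(s) yields O(~t).
From O(~t) and premise 1, O(~t -> k), we obtain O(k).
Premise 2, O(d -> ~k), contraposes to O(k -> ~d); with O(k) we get O(~d).
Premises 3, 4, 5 do not contribute to this derivation.
Hence ~d is obligatory.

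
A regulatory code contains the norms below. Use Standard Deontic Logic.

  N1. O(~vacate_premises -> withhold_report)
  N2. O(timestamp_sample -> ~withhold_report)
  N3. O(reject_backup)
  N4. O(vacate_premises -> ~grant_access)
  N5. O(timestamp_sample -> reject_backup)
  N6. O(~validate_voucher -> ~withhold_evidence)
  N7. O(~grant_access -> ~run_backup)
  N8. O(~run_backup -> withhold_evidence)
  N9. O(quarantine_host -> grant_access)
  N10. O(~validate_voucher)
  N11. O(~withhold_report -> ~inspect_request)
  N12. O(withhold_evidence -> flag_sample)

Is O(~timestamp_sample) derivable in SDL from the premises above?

From premise 10 we have O(~validate_voucher).
From O(~validate_voucher) and premise 6, O(~validate_voucher -> ~withhold_evidence), we obtain O(~withhold_evidence).
Premise 8, O(~run_backup -> withhold_evidence), contraposes to O(~withhold_evidence -> run_backup); with O(~withhold_evidence) we get O(run_backup).
Premise 7, O(~grant_access -> ~run_backup), contraposes to O(run_backup -> grant_access); with O(run_backup) we get O(grant_access).
The contrapositive of premise 4 (O(vacate_premises -> ~grant_access)) is O(grant_access -> ~vacate_premises), and O(grant_access) is already established, so O(~vacate_premises).
Applying K to premise 1 (O(~vacate_premises -> withhold_report)) and O(~vacate_premises) yields O(withhold_report).
Premise 2 is O(timestamp_sample -> ~withhold_report); contrapositively O(withhold_report -> ~timestamp_sample). Since O(withhold_report) holds, K gives O(~timestamp_sample).
Premises 3, 5, 9, 11, 12 do not contribute to this derivation.
So O(~timestamp_sample) follows.

Yes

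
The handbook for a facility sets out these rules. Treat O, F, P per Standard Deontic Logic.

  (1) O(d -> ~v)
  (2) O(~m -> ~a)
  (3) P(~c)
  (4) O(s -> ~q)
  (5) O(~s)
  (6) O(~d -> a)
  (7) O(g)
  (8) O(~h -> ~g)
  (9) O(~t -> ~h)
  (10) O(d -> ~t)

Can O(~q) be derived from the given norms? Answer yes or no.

No

Premise 4 is O(s -> ~q), but O(s) is not derivable from the premises, so it does not yield O(~q).
No other premise forces O(~q). An ideal world satisfying every premise can still have ~q false, so O(~q) is not derivable.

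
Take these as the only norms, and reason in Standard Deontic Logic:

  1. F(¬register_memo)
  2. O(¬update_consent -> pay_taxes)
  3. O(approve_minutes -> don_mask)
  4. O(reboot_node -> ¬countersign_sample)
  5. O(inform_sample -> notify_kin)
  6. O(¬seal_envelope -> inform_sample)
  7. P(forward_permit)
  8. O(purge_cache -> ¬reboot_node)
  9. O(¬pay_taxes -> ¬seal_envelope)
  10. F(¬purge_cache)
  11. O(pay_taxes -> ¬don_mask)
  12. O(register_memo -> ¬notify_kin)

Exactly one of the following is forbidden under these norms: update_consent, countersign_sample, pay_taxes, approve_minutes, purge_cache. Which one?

approve_minutes

Premise 1 is F(¬register_memo), i.e. O(register_memo).
With premise 12, O(register_memo -> ¬notify_kin), the K-axiom yields O(¬notify_kin).
The contrapositive of premise 5 (O(inform_sample -> notify_kin)) is O(¬notify_kin -> ¬inform_sample), and O(¬notify_kin) is already established, so O(¬inform_sample).
Premise 6, O(¬seal_envelope -> inform_sample), contraposes to O(¬inform_sample -> seal_envelope); with O(¬inform_sample) we get O(seal_envelope).
Premise 9, O(¬pay_taxes -> ¬seal_envelope), contraposes to O(seal_envelope -> pay_taxes); with O(seal_envelope) we get O(pay_taxes).
Applying K to premise 11 (O(pay_taxes -> ¬don_mask)) and O(pay_taxes) yields O(¬don_mask).
Premise 3, O(approve_minutes -> don_mask), contraposes to O(¬don_mask -> ¬approve_minutes); with O(¬don_mask) we get O(¬approve_minutes).
So O(¬approve_minutes) holds, i.e. approve_minutes is forbidden. None of the other listed options is forbidden under the premises.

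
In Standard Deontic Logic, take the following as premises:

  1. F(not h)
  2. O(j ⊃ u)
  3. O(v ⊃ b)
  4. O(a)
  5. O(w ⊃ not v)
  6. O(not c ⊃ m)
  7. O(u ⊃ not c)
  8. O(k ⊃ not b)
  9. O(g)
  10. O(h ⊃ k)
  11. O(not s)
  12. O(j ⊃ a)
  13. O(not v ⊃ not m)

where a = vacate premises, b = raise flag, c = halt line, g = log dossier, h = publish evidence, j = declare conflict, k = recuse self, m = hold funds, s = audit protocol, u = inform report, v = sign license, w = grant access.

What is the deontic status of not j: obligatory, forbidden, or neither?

Premise 1 is F(not h), i.e. O(h).
With premise 10, O(h ⊃ k), the K-axiom yields O(k).
From O(k) and premise 8, O(k ⊃ not b), we obtain O(not b).
Premise 3 is O(v ⊃ b); contrapositively O(not b ⊃ not v). Since O(not b) holds, K gives O(not v).
With premise 13, O(not v ⊃ not m), the K-axiom yields O(not m).
Premise 6, O(not c ⊃ m), contraposes to O(not m ⊃ c); with O(not m) we get O(c).
Premise 7 is O(u ⊃ not c); contrapositively O(c ⊃ not u). Since O(c) holds, K gives O(not u).
The contrapositive of premise 2 (O(j ⊃ u)) is O(not u ⊃ not j), and O(not u) is already established, so O(not j).
Premises 4, 5, 9, 11, 12 do not contribute to this derivation.
Hence not j is obligatory.

Obligatory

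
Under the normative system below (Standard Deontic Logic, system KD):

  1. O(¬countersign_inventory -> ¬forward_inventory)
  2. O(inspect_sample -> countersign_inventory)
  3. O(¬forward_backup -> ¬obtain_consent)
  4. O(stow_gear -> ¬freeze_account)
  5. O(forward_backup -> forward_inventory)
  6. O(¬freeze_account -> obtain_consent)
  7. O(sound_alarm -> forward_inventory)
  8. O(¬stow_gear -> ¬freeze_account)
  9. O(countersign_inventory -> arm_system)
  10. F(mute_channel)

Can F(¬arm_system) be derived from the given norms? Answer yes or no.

Premises 4 and 8 cover both cases: O(stow_gear -> ¬freeze_account) and O(¬stow_gear -> ¬freeze_account). Since stow_gear ∨ ¬stow_gear is a tautology, O(¬freeze_account) follows.
Premise 6 is O(¬freeze_account -> obtain_consent); since O(¬freeze_account), deontic closure gives O(obtain_consent).
Premise 3, O(¬forward_backup -> ¬obtain_consent), contraposes to O(obtain_consent -> forward_backup); with O(obtain_consent) we get O(forward_backup).
Applying K to premise 5 (O(forward_backup -> forward_inventory)) and O(forward_backup) yields O(forward_inventory).
Premise 1 is O(¬countersign_inventory -> ¬forward_inventory); contrapositively O(forward_inventory -> countersign_inventory). Since O(forward_inventory) holds, K gives O(countersign_inventory).
Premise 9 is O(countersign_inventory -> arm_system); since O(countersign_inventory), deontic closure gives O(arm_system).
Premises 2, 7, 10 do not contribute to this derivation.
So O(arm_system) holds, i.e. F(¬arm_system). The claim follows.

Yes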